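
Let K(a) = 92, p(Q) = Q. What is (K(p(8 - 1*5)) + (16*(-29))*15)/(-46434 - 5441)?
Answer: 6868/51875 ≈ 0.13240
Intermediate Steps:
(K(p(8 - 1*5)) + (16*(-29))*15)/(-46434 - 5441) = (92 + (16*(-29))*15)/(-46434 - 5441) = (92 - 464*15)/(-51875) = (92 - 6960)*(-1/51875) = -6868*(-1/51875) = 6868/51875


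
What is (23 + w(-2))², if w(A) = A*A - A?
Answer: 841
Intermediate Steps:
w(A) = A² - A
(23 + w(-2))² = (23 - 2*(-1 - 2))² = (23 - 2*(-3))² = (23 + 6)² = 29² = 841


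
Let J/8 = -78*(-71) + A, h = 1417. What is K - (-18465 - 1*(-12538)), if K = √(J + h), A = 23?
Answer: 5927 + √45905 ≈ 6141.3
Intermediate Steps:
J = 44488 (J = 8*(-78*(-71) + 23) = 8*(5538 + 23) = 8*5561 = 44488)
K = √45905 (K = √(44488 + 1417) = √45905 ≈ 214.25)
K - (-18465 - 1*(-12538)) = √45905 - (-18465 - 1*(-12538)) = √45905 - (-18465 + 12538) = √45905 - 1*(-5927) = √45905 + 5927 = 5927 + √45905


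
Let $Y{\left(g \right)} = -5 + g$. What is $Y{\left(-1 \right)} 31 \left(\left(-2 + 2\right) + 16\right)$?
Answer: $-2976$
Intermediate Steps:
$Y{\left(-1 \right)} 31 \left(\left(-2 + 2\right) + 16\right) = \left(-5 - 1\right) 31 \left(\left(-2 + 2\right) + 16\right) = \left(-6\right) 31 \left(0 + 16\right) = \left(-186\right) 16 = -2976$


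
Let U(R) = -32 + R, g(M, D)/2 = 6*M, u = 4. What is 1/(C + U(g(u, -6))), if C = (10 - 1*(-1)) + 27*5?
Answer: 1/162 ≈ 0.0061728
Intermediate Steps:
g(M, D) = 12*M (g(M, D) = 2*(6*M) = 12*M)
C = 146 (C = (10 + 1) + 135 = 11 + 135 = 146)
1/(C + U(g(u, -6))) = 1/(146 + (-32 + 12*4)) = 1/(146 + (-32 + 48)) = 1/(146 + 16) = 1/162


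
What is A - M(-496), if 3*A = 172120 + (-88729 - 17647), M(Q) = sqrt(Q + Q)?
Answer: 65744/3 - 4*I*sqrt(62) ≈ 21915.0 - 31.496*I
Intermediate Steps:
M(Q) = sqrt(2)*sqrt(Q) (M(Q) = sqrt(2*Q) = sqrt(2)*sqrt(Q))
A = 65744/3 (A = (172120 + (-88729 - 17647))/3 = (172120 - 106376)/3 = (1/3)*65744 = 65744/3 ≈ 21915.)
A - M(-496) = 65744/3 - sqrt(2)*sqrt(-496) = 65744/3 - sqrt(2)*4*I*sqrt(31) = 65744/3 - 4*I*sqrt(62)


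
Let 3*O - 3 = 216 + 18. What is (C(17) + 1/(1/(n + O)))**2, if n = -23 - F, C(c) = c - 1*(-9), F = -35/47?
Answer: 15124321/2209 ≈ 6846.7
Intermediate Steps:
F = -35/47 (F = -35*1/47 = -35/47 ≈ -0.74468)
C(c) = 9 + c (C(c) = c + 9 = 9 + c)
O = 79 (O = 1 + (216 + 18)/3 = 1 + (1/3)*234 = 1 + 78 = 79)
n = -1046/47 (n = -23 - 1*(-35/47) = -23 + 35/47 = -1046/47 ≈ -22.255)
(C(17) + 1/(1/(n + O)))**2 = ((9 + 17) + 1/(1/(-1046/47 + 79)))**2 = (26 + 1/(1/(2667/47)))**2 = (26 + 1/(47/2667))**2 = (26 + 2667/47)**2 = (3889/47)**2 = 15124321/2209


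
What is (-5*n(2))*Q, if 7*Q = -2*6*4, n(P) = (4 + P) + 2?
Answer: 1920/7 ≈ 274.29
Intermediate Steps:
n(P) = 6 + P
Q = -48/7 (Q = (-2*6*4)/7 = (-12*4)/7 = (⅐)*(-48) = -48/7 ≈ -6.8571)
(-5*n(2))*Q = -5*(6 + 2)*(-48/7) = -5*8*(-48/7) = -40*(-48/7) = 1920/7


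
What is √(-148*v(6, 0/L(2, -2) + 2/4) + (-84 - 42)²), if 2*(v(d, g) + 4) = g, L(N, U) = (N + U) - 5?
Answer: √16431 ≈ 128.18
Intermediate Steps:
L(N, U) = -5 + N + U
v(d, g) = -4 + g/2
√(-148*v(6, 0/L(2, -2) + 2/4) + (-84 - 42)²) = √(-148*(-4 + (0/(-5 + 2 - 2) + 2/4)/2) + (-84 - 42)²) = √(-148*(-4 + (0/(-5) + 2*(¼))/2) + (-126)²) = √(-148*(-4 + (0*(-⅕) + ½)/2) + 15876) = √(-148*(-4 + (0 + ½)/2) + 15876) = √(-148*(-4 + (½)*(½)) + 15876) = √(-148*(-4 + ¼) + 15876) = √(-148*(-15/4) + 15876) = √(555 + 15876) = √16431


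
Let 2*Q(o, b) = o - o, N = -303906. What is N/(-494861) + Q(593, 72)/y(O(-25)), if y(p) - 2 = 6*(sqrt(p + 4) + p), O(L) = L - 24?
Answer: 303906/494861 ≈ 0.61412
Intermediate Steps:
O(L) = -24 + L
Q(o, b) = 0 (Q(o, b) = (o - o)/2 = (1/2)*0 = 0)
y(p) = 2 + 6*p + 6*sqrt(4 + p) (y(p) = 2 + 6*(sqrt(p + 4) + p) = 2 + 6*(sqrt(4 + p) + p) = 2 + 6*(p + sqrt(4 + p)) = 2 + (6*p + 6*sqrt(4 + p)) = 2 + 6*p + 6*sqrt(4 + p))
N/(-494861) + Q(593, 72)/y(O(-25)) = -303906/(-494861) + 0/(2 + 6*(-24 - 25) + 6*sqrt(4 + (-24 - 25))) = -303906*(-1/494861) + 0/(2 + 6*(-49) + 6*sqrt(4 - 49)) = 303906/494861 + 0/(2 - 294 + 6*sqrt(-45)) = 303906/494861 + 0/(2 - 294 + 6*(3*I*sqrt(5))) = 303906/494861 + 0/(2 - 294 + 18*I*sqrt(5)) = 303906/494861 + 0/(-292 + 18*I*sqrt(5)) = 303906/494861 + 0 = 303906/494861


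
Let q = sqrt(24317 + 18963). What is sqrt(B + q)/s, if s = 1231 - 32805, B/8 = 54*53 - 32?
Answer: -sqrt(5660 + sqrt(2705))/15787 ≈ -0.0047873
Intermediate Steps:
q = 4*sqrt(2705) (q = sqrt(43280) = 4*sqrt(2705) ≈ 208.04)
B = 22640 (B = 8*(54*53 - 32) = 8*(2862 - 32) = 8*2830 = 22640)
s = -31574
sqrt(B + q)/s = sqrt(22640 + 4*sqrt(2705))/(-31574) = sqrt(22640 + 4*sqrt(2705))*(-1/31574) = -sqrt(22640 + 4*sqrt(2705))/31574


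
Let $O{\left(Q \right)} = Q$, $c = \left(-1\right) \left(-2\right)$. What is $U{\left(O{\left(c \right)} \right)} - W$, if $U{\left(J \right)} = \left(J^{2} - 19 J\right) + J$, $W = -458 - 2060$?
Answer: $2486$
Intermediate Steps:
$c = 2$
$W = -2518$ ($W = -458 - 2060 = -2518$)
$U{\left(J \right)} = J^{2} - 18 J$
$U{\left(O{\left(c \right)} \right)} - W = 2 \left(-18 + 2\right) - -2518 = 2 \left(-16\right) + 2518 = -32 + 2518 = 2486$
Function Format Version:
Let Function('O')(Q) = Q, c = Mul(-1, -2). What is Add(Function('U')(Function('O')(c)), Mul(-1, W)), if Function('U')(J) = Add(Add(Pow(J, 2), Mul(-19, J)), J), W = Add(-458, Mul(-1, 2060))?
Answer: 2486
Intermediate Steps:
c = 2
W = -2518 (W = Add(-458, -2060) = -2518)
Function('U')(J) = Add(Pow(J, 2), Mul(-18, J))
Add(Function('U')(Function('O')(c)), Mul(-1, W)) = Add(Mul(2, Add(-18, 2)), Mul(-1, -2518)) = Add(Mul(2, -16), 2518) = Add(-32, 2518) = 2486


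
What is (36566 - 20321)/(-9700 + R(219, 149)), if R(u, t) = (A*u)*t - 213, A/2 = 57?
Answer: 16245/3710021 ≈ 0.0043787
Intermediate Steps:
A = 114 (A = 2*57 = 114)
R(u, t) = -213 + 114*t*u (R(u, t) = (114*u)*t - 213 = 114*t*u - 213 = -213 + 114*t*u)
(36566 - 20321)/(-9700 + R(219, 149)) = (36566 - 20321)/(-9700 + (-213 + 114*149*219)) = 16245/(-9700 + (-213 + 3719934)) = 16245/(-9700 + 3719721) = 16245/3710021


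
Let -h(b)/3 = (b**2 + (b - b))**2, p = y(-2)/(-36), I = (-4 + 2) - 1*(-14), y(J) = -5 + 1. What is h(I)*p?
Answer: -6912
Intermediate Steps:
y(J) = -4
I = 12 (I = -2 + 14 = 12)
p = 1/9 (p = -4/(-36) = -4*(-1/36) = 1/9 ≈ 0.11111)
h(b) = -3*b**4 (h(b) = -3*(b**2 + (b - b))**2 = -3*(b**2 + 0)**2 = -3*b**4)
h(I)*p = -3*12**4*(1/9) = -3*20736*(1/9) = -62208*1/9 = -6912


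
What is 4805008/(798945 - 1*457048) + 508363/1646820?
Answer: 8086791059171/563042817540 ≈ 14.363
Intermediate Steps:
4805008/(798945 - 1*457048) + 508363/1646820 = 4805008/(798945 - 457048) + 508363*(1/1646820) = 4805008/341897 + 508363/1646820 = 8086791059171/563042817540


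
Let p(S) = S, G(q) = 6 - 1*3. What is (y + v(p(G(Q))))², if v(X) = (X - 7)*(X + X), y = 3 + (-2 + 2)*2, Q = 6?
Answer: 441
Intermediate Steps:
G(q) = 3 (G(q) = 6 - 3 = 3)
y = 3 (y = 3 + 0*2 = 3 + 0 = 3)
v(X) = 2*X*(-7 + X) (v(X) = (-7 + X)*(2*X) = 2*X*(-7 + X))
(y + v(p(G(Q))))² = (3 + 2*3*(-7 + 3))² = (3 + 2*3*(-4))² = (3 - 24)² = (-21)² = 441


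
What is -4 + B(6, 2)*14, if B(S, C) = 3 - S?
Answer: -46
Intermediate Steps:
-4 + B(6, 2)*14 = -4 + (3 - 1*6)*14 = -4 + (3 - 6)*14 = -4 - 3*14 = -4 - 42 = -46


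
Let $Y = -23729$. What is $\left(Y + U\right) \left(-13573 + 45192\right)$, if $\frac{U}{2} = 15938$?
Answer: $257599993$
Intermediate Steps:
$U = 31876$ ($U = 2 \cdot 15938 = 31876$)
$\left(Y + U\right) \left(-13573 + 45192\right) = \left(-23729 + 31876\right) \left(-13573 + 45192\right) = 8147 \cdot 31619 = 257599993$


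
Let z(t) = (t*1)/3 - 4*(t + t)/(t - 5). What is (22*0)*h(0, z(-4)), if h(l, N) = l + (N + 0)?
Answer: 0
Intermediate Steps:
z(t) = t/3 - 8*t/(-5 + t) (z(t) = t*(⅓) - 4*2*t/(-5 + t) = t/3 - 4*2*t/(-5 + t) = t/3 - 8*t/(-5 + t))
h(l, N) = N + l (h(l, N) = l + N = N + l)
(22*0)*h(0, z(-4)) = (22*0)*((⅓)*(-4)*(-29 - 4)/(-5 - 4) + 0) = 0*((⅓)*(-4)*(-33)/(-9) + 0) = 0*((⅓)*(-4)*(-⅑)*(-33) + 0) = 0*(-44/9 + 0) = 0*(-44/9) = 0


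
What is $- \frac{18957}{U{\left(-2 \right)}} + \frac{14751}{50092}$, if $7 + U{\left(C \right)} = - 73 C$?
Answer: $- \frac{947543655}{6962788} \approx -136.09$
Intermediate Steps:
$U{\left(C \right)} = -7 - 73 C$
$- \frac{18957}{U{\left(-2 \right)}} + \frac{14751}{50092} = - \frac{18957}{-7 - -146} + \frac{14751}{50092} = - \frac{18957}{-7 + 146} + 14751 \cdot \frac{1}{50092} = - \frac{18957}{139} + \frac{14751}{50092} = - \frac{947543655}{6962788}$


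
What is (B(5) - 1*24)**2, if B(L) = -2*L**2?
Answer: 5476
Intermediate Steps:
(B(5) - 1*24)**2 = (-2*5**2 - 1*24)**2 = (-2*25 - 24)**2 = (-50 - 24)**2 = (-74)**2 = 5476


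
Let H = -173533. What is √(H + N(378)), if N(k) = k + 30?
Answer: 25*I*√277 ≈ 416.08*I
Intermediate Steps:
N(k) = 30 + k
√(H + N(378)) = √(-173533 + (30 + 378)) = √(-173533 + 408) = √(-173125) = 25*I*√277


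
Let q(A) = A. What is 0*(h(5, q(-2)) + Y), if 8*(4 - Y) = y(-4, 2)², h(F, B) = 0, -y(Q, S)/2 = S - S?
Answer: 0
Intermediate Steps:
y(Q, S) = 0 (y(Q, S) = -2*(S - S) = -2*0 = 0)
Y = 4 (Y = 4 - ⅛*0² = 4 - ⅛*0 = 4 + 0 = 4)
0*(h(5, q(-2)) + Y) = 0*(0 + 4) = 0*4 = 0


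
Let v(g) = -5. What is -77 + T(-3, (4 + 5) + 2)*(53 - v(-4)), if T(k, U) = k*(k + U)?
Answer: -1469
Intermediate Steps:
T(k, U) = k*(U + k)
-77 + T(-3, (4 + 5) + 2)*(53 - v(-4)) = -77 + (-3*(((4 + 5) + 2) - 3))*(53 - 1*(-5)) = -77 + (-3*((9 + 2) - 3))*(53 + 5) = -77 - 3*(11 - 3)*58 = -77 - 3*8*58 = -77 - 24*58 = -77 - 1392 = -1469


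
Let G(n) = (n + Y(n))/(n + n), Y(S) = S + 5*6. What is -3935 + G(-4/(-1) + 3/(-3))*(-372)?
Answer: -6167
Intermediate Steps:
Y(S) = 30 + S (Y(S) = S + 30 = 30 + S)
G(n) = (30 + 2*n)/(2*n) (G(n) = (n + (30 + n))/(n + n) = (30 + 2*n)/((2*n)) = (30 + 2*n)*(1/(2*n)) = (30 + 2*n)/(2*n))
-3935 + G(-4/(-1) + 3/(-3))*(-372) = -3935 + ((15 + (-4/(-1) + 3/(-3)))/(-4/(-1) + 3/(-3)))*(-372) = -3935 + ((15 + (-4*(-1) + 3*(-⅓)))/(-4*(-1) + 3*(-⅓)))*(-372) = -3935 + ((15 + (4 - 1))/(4 - 1))*(-372) = -3935 + ((15 + 3)/3)*(-372) = -3935 + ((⅓)*18)*(-372) = -3935 + 6*(-372) = -3935 - 2232 = -6167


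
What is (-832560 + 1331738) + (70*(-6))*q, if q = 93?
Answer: 460118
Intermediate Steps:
(-832560 + 1331738) + (70*(-6))*q = (-832560 + 1331738) + (70*(-6))*93 = 499178 - 420*93 = 499178 - 39060 = 460118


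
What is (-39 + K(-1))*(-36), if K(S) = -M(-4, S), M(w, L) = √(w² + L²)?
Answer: 1404 + 36*√17 ≈ 1552.4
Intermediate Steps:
M(w, L) = √(L² + w²)
K(S) = -√(16 + S²) (K(S) = -√(S² + (-4)²) = -√(S² + 16) = -√(16 + S²))
(-39 + K(-1))*(-36) = (-39 - √(16 + (-1)²))*(-36) = (-39 - √(16 + 1))*(-36) = (-39 - √17)*(-36) = 1404 + 36*√17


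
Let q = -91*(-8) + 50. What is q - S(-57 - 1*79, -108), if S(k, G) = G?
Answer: 886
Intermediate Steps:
q = 778 (q = 728 + 50 = 778)
q - S(-57 - 1*79, -108) = 778 - 1*(-108) = 778 + 108 = 886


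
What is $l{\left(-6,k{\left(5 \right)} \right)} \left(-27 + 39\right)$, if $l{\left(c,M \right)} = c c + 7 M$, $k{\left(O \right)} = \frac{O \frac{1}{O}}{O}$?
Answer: $\frac{2244}{5} \approx 448.8$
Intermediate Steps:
$k{\left(O \right)} = \frac{1}{O}$ ($k{\left(O \right)} = 1 \frac{1}{O} = \frac{1}{O}$)
$l{\left(c,M \right)} = c^{2} + 7 M$
$l{\left(-6,k{\left(5 \right)} \right)} \left(-27 + 39\right) = \left(\left(-6\right)^{2} + \frac{7}{5}\right) \left(-27 + 39\right) = \left(36 + 7 \cdot \frac{1}{5}\right) 12 = \left(36 + \frac{7}{5}\right) 12 = \frac{187}{5} \cdot 12 = \frac{2244}{5}$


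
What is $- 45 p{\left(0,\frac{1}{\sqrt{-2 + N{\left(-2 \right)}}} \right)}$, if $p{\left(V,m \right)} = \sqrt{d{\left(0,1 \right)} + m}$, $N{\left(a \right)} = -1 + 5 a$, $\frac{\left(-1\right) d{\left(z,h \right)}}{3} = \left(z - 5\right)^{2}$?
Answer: $- \frac{45 \sqrt{-12675 - 13 i \sqrt{13}}}{13} \approx -0.72058 + 389.71 i$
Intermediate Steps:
$d{\left(z,h \right)} = - 3 \left(-5 + z\right)^{2}$ ($d{\left(z,h \right)} = - 3 \left(z - 5\right)^{2} = - 3 \left(-5 + z\right)^{2}$)
$p{\left(V,m \right)} = \sqrt{-75 + m}$ ($p{\left(V,m \right)} = \sqrt{- 3 \left(-5 + 0\right)^{2} + m} = \sqrt{- 3 \left(-5\right)^{2} + m} = \sqrt{\left(-3\right) 25 + m} = \sqrt{-75 + m}$)
$- 45 p{\left(0,\frac{1}{\sqrt{-2 + N{\left(-2 \right)}}} \right)} = - 45 \sqrt{-75 + \frac{1}{\sqrt{-2 + \left(-1 + 5 \left(-2\right)\right)}}} = - 45 \sqrt{-75 + \frac{1}{\sqrt{-2 - 11}}} = - 45 \sqrt{-75 + \frac{1}{\sqrt{-13}}} = - 45 \sqrt{-75 + \frac{1}{i \sqrt{13}}} = - 45 \sqrt{-75 - \frac{i \sqrt{13}}{13}}$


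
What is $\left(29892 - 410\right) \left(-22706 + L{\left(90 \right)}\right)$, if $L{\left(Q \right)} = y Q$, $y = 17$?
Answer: $-624310832$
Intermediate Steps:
$L{\left(Q \right)} = 17 Q$
$\left(29892 - 410\right) \left(-22706 + L{\left(90 \right)}\right) = \left(29892 - 410\right) \left(-22706 + 17 \cdot 90\right) = \left(29892 - 410\right) \left(-22706 + 1530\right) = 29482 \left(-21176\right) = -624310832$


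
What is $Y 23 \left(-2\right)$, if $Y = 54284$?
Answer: $-2497064$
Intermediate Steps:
$Y 23 \left(-2\right) = 54284 \cdot 23 \left(-2\right) = 54284 \left(-46\right) = -2497064$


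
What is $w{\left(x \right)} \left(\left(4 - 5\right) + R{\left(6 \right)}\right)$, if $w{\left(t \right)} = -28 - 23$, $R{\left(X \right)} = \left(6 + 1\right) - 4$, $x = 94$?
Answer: $-102$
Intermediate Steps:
$R{\left(X \right)} = 3$ ($R{\left(X \right)} = 7 - 4 = 3$)
$w{\left(t \right)} = -51$ ($w{\left(t \right)} = -28 - 23 = -51$)
$w{\left(x \right)} \left(\left(4 - 5\right) + R{\left(6 \right)}\right) = - 51 \left(\left(4 - 5\right) + 3\right) = - 51 \left(-1 + 3\right) = \left(-51\right) 2 = -102$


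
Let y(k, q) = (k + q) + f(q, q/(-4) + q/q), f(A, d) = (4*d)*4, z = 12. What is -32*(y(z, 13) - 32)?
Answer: 1376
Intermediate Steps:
f(A, d) = 16*d
y(k, q) = 16 + k - 3*q (y(k, q) = (k + q) + 16*(q/(-4) + q/q) = (k + q) + 16*(q*(-¼) + 1) = (k + q) + 16*(-q/4 + 1) = (k + q) + 16*(1 - q/4) = (k + q) + (16 - 4*q) = 16 + k - 3*q)
-32*(y(z, 13) - 32) = -32*((16 + 12 - 3*13) - 32) = -32*((16 + 12 - 39) - 32) = -32*(-11 - 32) = -32*(-43) = 1376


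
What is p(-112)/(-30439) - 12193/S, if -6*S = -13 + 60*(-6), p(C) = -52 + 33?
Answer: -2226849275/11353747 ≈ -196.13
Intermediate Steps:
p(C) = -19
S = 373/6 (S = -(-13 + 60*(-6))/6 = -(-13 - 360)/6 = -⅙*(-373) = 373/6 ≈ 62.167)
p(-112)/(-30439) - 12193/S = -19/(-30439) - 12193/373/6 = -19*(-1/30439) - 12193*6/373 = 19/30439 - 73158/373 = -2226849275/11353747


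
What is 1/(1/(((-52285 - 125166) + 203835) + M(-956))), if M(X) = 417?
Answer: 26801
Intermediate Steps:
1/(1/(((-52285 - 125166) + 203835) + M(-956))) = 1/(1/(((-52285 - 125166) + 203835) + 417)) = 1/(1/((-177451 + 203835) + 417)) = 1/(1/(26384 + 417)) = 1/(1/26801) = 26801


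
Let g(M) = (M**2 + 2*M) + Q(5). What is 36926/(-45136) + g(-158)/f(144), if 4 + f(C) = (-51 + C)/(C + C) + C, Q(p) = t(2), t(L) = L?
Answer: 53156200127/304013528 ≈ 174.85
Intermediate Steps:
Q(p) = 2
g(M) = 2 + M**2 + 2*M (g(M) = (M**2 + 2*M) + 2 = 2 + M**2 + 2*M)
f(C) = -4 + C + (-51 + C)/(2*C) (f(C) = -4 + ((-51 + C)/(C + C) + C) = -4 + ((-51 + C)/((2*C)) + C) = -4 + ((-51 + C)*(1/(2*C)) + C) = -4 + ((-51 + C)/(2*C) + C) = -4 + (C + (-51 + C)/(2*C)) = -4 + C + (-51 + C)/(2*C))
36926/(-45136) + g(-158)/f(144) = 36926/(-45136) + (2 + (-158)**2 + 2*(-158))/(-7/2 + 144 - 51/2/144) = 36926*(-1/45136) + (2 + 24964 - 316)/(-7/2 + 144 - 51/2*1/144) = -18463/22568 + 24650/(-7/2 + 144 - 17/96) = -18463/22568 + 24650/(13471/96) = -18463/22568 + 24650*(96/13471) = -18463/22568 + 2366400/13471 = 53156200127/304013528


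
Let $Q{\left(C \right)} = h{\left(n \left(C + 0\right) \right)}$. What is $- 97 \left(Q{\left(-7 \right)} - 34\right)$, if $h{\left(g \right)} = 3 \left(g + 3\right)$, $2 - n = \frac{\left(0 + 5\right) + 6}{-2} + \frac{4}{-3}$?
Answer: $\frac{40837}{2} \approx 20419.0$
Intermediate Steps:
$n = \frac{53}{6}$ ($n = 2 - \left(\frac{\left(0 + 5\right) + 6}{-2} + \frac{4}{-3}\right) = 2 - \left(\left(5 + 6\right) \left(- \frac{1}{2}\right) + 4 \left(- \frac{1}{3}\right)\right) = 2 - \left(11 \left(- \frac{1}{2}\right) - \frac{4}{3}\right) = 2 - \left(- \frac{11}{2} - \frac{4}{3}\right) = 2 - - \frac{41}{6} = 2 + \frac{41}{6} = \frac{53}{6} \approx 8.8333$)
$h{\left(g \right)} = 9 + 3 g$ ($h{\left(g \right)} = 3 \left(3 + g\right) = 9 + 3 g$)
$Q{\left(C \right)} = 9 + \frac{53 C}{2}$ ($Q{\left(C \right)} = 9 + 3 \frac{53 \left(C + 0\right)}{6} = 9 + 3 \frac{53 C}{6} = 9 + \frac{53 C}{2}$)
$- 97 \left(Q{\left(-7 \right)} - 34\right) = - 97 \left(\left(9 + \frac{53}{2} \left(-7\right)\right) - 34\right) = - 97 \left(\left(9 - \frac{371}{2}\right) - 34\right) = - 97 \left(- \frac{353}{2} - 34\right) = \left(-97\right) \left(- \frac{421}{2}\right) = \frac{40837}{2}$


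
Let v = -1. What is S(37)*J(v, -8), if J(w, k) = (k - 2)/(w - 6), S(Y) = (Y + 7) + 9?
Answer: 530/7 ≈ 75.714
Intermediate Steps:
S(Y) = 16 + Y (S(Y) = (7 + Y) + 9 = 16 + Y)
J(w, k) = (-2 + k)/(-6 + w)
S(37)*J(v, -8) = (16 + 37)*((-2 - 8)/(-6 - 1)) = 53*(-10/(-7)) = 53*(-1/7*(-10)) = 53*(10/7) = 530/7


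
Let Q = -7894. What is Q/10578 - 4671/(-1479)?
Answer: 6289102/2607477 ≈ 2.4119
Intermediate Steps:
Q/10578 - 4671/(-1479) = -7894/10578 - 4671/(-1479) = -7894*1/10578 - 4671*(-1/1479) = -3947/5289 + 1557/493 = 6289102/2607477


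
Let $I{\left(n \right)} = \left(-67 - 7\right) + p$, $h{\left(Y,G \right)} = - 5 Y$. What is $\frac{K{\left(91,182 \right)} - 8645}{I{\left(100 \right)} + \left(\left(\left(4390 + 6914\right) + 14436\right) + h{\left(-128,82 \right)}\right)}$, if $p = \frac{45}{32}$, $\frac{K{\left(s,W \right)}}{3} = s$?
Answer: $- \frac{267904}{841837} \approx -0.31824$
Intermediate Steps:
$K{\left(s,W \right)} = 3 s$
$p = \frac{45}{32}$ ($p = 45 \cdot \frac{1}{32} = \frac{45}{32} \approx 1.4063$)
$I{\left(n \right)} = - \frac{2323}{32}$ ($I{\left(n \right)} = \left(-67 - 7\right) + \frac{45}{32} = -74 + \frac{45}{32} = - \frac{2323}{32}$)
$\frac{K{\left(91,182 \right)} - 8645}{I{\left(100 \right)} + \left(\left(\left(4390 + 6914\right) + 14436\right) + h{\left(-128,82 \right)}\right)} = \frac{3 \cdot 91 - 8645}{- \frac{2323}{32} + \left(\left(\left(4390 + 6914\right) + 14436\right) - -640\right)} = \frac{273 - 8645}{- \frac{2323}{32} + \left(\left(11304 + 14436\right) + 640\right)} = - \frac{8372}{- \frac{2323}{32} + \left(25740 + 640\right)} = - \frac{8372}{- \frac{2323}{32} + 26380} = - \frac{8372}{\frac{841837}{32}} = \left(-8372\right) \frac{32}{841837} = - \frac{267904}{841837}$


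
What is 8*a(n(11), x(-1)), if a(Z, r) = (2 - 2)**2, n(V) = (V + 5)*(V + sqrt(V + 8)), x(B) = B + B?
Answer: 0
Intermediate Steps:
x(B) = 2*B
n(V) = (5 + V)*(V + sqrt(8 + V))
a(Z, r) = 0 (a(Z, r) = 0**2 = 0)
8*a(n(11), x(-1)) = 8*0 = 0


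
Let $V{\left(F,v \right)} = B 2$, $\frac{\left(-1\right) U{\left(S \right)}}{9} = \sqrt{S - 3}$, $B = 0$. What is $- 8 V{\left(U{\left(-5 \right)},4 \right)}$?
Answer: $0$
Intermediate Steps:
$U{\left(S \right)} = - 9 \sqrt{-3 + S}$ ($U{\left(S \right)} = - 9 \sqrt{S - 3} = - 9 \sqrt{-3 + S}$)
$V{\left(F,v \right)} = 0$ ($V{\left(F,v \right)} = 0 \cdot 2 = 0$)
$- 8 V{\left(U{\left(-5 \right)},4 \right)} = \left(-8\right) 0 = 0$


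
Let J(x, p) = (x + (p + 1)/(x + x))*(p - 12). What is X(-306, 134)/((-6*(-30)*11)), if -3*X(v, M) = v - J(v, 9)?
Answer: 124853/605880 ≈ 0.20607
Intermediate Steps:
J(x, p) = (-12 + p)*(x + (1 + p)/(2*x)) (J(x, p) = (x + (1 + p)/((2*x)))*(-12 + p) = (x + (1 + p)*(1/(2*x)))*(-12 + p) = (x + (1 + p)/(2*x))*(-12 + p) = (-12 + p)*(x + (1 + p)/(2*x)))
X(v, M) = -v/3 + (-30 - 6*v**2)/(6*v) (X(v, M) = -(v - (-12 + 9**2 - 11*9 + 2*v**2*(-12 + 9))/(2*v))/3 = -(v - (-12 + 81 - 99 + 2*v**2*(-3))/(2*v))/3 = -(v - (-12 + 81 - 99 - 6*v**2)/(2*v))/3 = -(v - (-30 - 6*v**2)/(2*v))/3 = -v/3 + (-30 - 6*v**2)/(6*v))
X(-306, 134)/((-6*(-30)*11)) = (-5/(-306) - 4/3*(-306))/((-6*(-30)*11)) = (-5*(-1/306) + 408)/((180*11)) = (5/306 + 408)/1980 = (124853/306)*(1/1980) = 124853/605880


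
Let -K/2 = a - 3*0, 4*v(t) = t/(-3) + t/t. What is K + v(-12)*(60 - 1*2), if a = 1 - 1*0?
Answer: 141/2 ≈ 70.500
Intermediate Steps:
a = 1 (a = 1 + 0 = 1)
v(t) = ¼ - t/12 (v(t) = (t/(-3) + t/t)/4 = (t*(-⅓) + 1)/4 = (-t/3 + 1)/4 = (1 - t/3)/4 = ¼ - t/12)
K = -2 (K = -2*(1 - 3*0) = -2*(1 + 0) = -2*1 = -2)
K + v(-12)*(60 - 1*2) = -2 + (¼ - 1/12*(-12))*(60 - 1*2) = -2 + (¼ + 1)*(60 - 2) = -2 + (5/4)*58 = -2 + 145/2 = 141/2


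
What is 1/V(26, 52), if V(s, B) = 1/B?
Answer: 52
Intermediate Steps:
1/V(26, 52) = 1/(1/52) = 52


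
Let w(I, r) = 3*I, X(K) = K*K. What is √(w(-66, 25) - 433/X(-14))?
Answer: I*√39241/14 ≈ 14.15*I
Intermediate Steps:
X(K) = K²
√(w(-66, 25) - 433/X(-14)) = √(3*(-66) - 433/((-14)²)) = √(-198 - 433/196) = √(-39241/196) = I*√39241/14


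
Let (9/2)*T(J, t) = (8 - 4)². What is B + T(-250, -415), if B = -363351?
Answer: -3270127/9 ≈ -3.6335e+5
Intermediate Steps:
T(J, t) = 32/9 (T(J, t) = 2*(8 - 4)²/9 = (2/9)*4² = (2/9)*16 = 32/9)
B + T(-250, -415) = -363351 + 32/9 = -3270127/9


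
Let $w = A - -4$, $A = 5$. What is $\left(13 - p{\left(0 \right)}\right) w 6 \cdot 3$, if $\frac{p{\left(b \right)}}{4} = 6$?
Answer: $-1782$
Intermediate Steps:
$p{\left(b \right)} = 24$ ($p{\left(b \right)} = 4 \cdot 6 = 24$)
$w = 9$ ($w = 5 - -4 = 5 + 4 = 9$)
$\left(13 - p{\left(0 \right)}\right) w 6 \cdot 3 = \left(13 - 24\right) 9 \cdot 6 \cdot 3 = \left(13 - 24\right) 54 \cdot 3 = \left(-11\right) 54 \cdot 3 = \left(-594\right) 3 = -1782$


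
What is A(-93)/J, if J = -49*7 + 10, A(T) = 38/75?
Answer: -38/24975 ≈ -0.0015215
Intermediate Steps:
A(T) = 38/75 (A(T) = 38*(1/75) = 38/75)
J = -333 (J = -343 + 10 = -333)
A(-93)/J = (38/75)/(-333) = (38/75)*(-1/333) = -38/24975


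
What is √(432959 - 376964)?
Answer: √55995 ≈ 236.63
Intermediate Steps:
√(432959 - 376964) = √55995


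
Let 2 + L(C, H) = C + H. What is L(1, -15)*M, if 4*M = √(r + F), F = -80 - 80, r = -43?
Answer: -4*I*√203 ≈ -56.991*I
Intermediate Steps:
F = -160
L(C, H) = -2 + C + H (L(C, H) = -2 + (C + H) = -2 + C + H)
M = I*√203/4 (M = √(-43 - 160)/4 = √(-203)/4 = (I*√203)/4 = I*√203/4 ≈ 3.562*I)
L(1, -15)*M = (-2 + 1 - 15)*(I*√203/4) = -4*I*√203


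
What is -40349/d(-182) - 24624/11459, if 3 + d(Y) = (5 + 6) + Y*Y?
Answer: -1278201559/379659588 ≈ -3.3667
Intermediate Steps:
d(Y) = 8 + Y² (d(Y) = -3 + ((5 + 6) + Y*Y) = -3 + (11 + Y²) = 8 + Y²)
-40349/d(-182) - 24624/11459 = -40349/(8 + (-182)²) - 24624/11459 = -40349/(8 + 33124) - 24624*1/11459 = -40349/33132 - 24624/11459 = -1278201559/379659588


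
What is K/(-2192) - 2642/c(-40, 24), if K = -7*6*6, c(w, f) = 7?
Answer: -1447375/3836 ≈ -377.31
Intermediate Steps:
K = -252 (K = -42*6 = -252)
K/(-2192) - 2642/c(-40, 24) = -252/(-2192) - 2642/7 = -252*(-1/2192) - 2642*⅐ = 63/548 - 2642/7 = -1447375/3836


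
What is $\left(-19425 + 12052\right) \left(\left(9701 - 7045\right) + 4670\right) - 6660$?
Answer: $-54021258$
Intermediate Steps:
$\left(-19425 + 12052\right) \left(\left(9701 - 7045\right) + 4670\right) - 6660 = - 7373 \left(2656 + 4670\right) - 6660 = \left(-7373\right) 7326 - 6660 = -54014598 - 6660 = -54021258$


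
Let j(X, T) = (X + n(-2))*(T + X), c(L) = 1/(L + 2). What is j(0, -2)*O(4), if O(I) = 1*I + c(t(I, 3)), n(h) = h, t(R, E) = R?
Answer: 50/3 ≈ 16.667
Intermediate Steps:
c(L) = 1/(2 + L)
O(I) = I + 1/(2 + I) (O(I) = 1*I + 1/(2 + I) = I + 1/(2 + I))
j(X, T) = (-2 + X)*(T + X) (j(X, T) = (X - 2)*(T + X) = (-2 + X)*(T + X))
j(0, -2)*O(4) = (0² - 2*(-2) - 2*0 - 2*0)*((1 + 4*(2 + 4))/(2 + 4)) = (0 + 4 + 0 + 0)*((1 + 4*6)/6) = 4*((1 + 24)/6) = 4*((⅙)*25) = 4*(25/6) = 50/3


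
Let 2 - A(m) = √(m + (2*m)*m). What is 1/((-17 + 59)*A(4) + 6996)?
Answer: 1/6828 ≈ 0.00014646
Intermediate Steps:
A(m) = 2 - √(m + 2*m²) (A(m) = 2 - √(m + (2*m)*m) = 2 - √(m + 2*m²))
1/((-17 + 59)*A(4) + 6996) = 1/((-17 + 59)*(2 - √(4*(1 + 2*4))) + 6996) = 1/(42*(2 - √(4*(1 + 8))) + 6996) = 1/(42*(2 - √(4*9)) + 6996) = 1/(42*(2 - √36) + 6996) = 1/(42*(2 - 1*6) + 6996) = 1/(42*(2 - 6) + 6996) = 1/(42*(-4) + 6996) = 1/(-168 + 6996) = 1/6828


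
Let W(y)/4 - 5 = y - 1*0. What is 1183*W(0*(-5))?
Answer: 23660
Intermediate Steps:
W(y) = 20 + 4*y (W(y) = 20 + 4*(y - 1*0) = 20 + 4*(y + 0) = 20 + 4*y)
1183*W(0*(-5)) = 1183*(20 + 4*(0*(-5))) = 1183*(20 + 4*0) = 1183*(20 + 0) = 1183*20 = 23660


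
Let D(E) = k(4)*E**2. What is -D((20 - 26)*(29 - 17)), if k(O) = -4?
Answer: 20736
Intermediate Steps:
D(E) = -4*E**2
-D((20 - 26)*(29 - 17)) = -(-4)*((20 - 26)*(29 - 17))**2 = -(-4)*(-6*12)**2 = -(-4)*(-72)**2 = -(-4)*5184 = -1*(-20736) = 20736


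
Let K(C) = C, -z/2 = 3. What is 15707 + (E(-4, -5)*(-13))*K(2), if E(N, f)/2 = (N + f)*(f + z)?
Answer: 10559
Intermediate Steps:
z = -6 (z = -2*3 = -6)
E(N, f) = 2*(-6 + f)*(N + f) (E(N, f) = 2*((N + f)*(f - 6)) = 2*((N + f)*(-6 + f)) = 2*((-6 + f)*(N + f)) = 2*(-6 + f)*(N + f))
15707 + (E(-4, -5)*(-13))*K(2) = 15707 + ((-12*(-4) - 12*(-5) + 2*(-5)² + 2*(-4)*(-5))*(-13))*2 = 15707 + ((48 + 60 + 2*25 + 40)*(-13))*2 = 15707 + ((48 + 60 + 50 + 40)*(-13))*2 = 15707 + (198*(-13))*2 = 15707 - 2574*2 = 15707 - 5148 = 10559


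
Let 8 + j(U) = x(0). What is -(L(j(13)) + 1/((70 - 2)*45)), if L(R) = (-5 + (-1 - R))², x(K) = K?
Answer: -12241/3060 ≈ -4.0003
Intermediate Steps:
j(U) = -8 (j(U) = -8 + 0 = -8)
L(R) = (-6 - R)²
-(L(j(13)) + 1/((70 - 2)*45)) = -((6 - 8)² + 1/((70 - 2)*45)) = -((-2)² + 1/(68*45)) = -(4 + 1/3060) = -1*12241/3060 = -12241/3060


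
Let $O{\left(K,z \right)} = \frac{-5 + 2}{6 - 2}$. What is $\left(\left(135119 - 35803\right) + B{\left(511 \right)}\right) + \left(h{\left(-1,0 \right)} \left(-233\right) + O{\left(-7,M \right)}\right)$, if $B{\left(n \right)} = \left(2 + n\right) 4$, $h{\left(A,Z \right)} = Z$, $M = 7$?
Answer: $\frac{405469}{4} \approx 1.0137 \cdot 10^{5}$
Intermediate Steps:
$O{\left(K,z \right)} = - \frac{3}{4}$
$B{\left(n \right)} = 8 + 4 n$
$\left(\left(135119 - 35803\right) + B{\left(511 \right)}\right) + \left(h{\left(-1,0 \right)} \left(-233\right) + O{\left(-7,M \right)}\right) = \left(\left(135119 - 35803\right) + \left(8 + 4 \cdot 511\right)\right) + \left(0 \left(-233\right) - \frac{3}{4}\right) = \left(\left(135119 - 35803\right) + \left(8 + 2044\right)\right) + \left(0 - \frac{3}{4}\right) = \left(99316 + 2052\right) - \frac{3}{4} = 101368 - \frac{3}{4} = \frac{405469}{4}$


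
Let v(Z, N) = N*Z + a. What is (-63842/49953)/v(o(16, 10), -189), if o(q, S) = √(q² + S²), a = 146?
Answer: 2330233/158542829520 + 2011023*√89/52847609840 ≈ 0.00037369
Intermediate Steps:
o(q, S) = √(S² + q²)
v(Z, N) = 146 + N*Z (v(Z, N) = N*Z + 146 = 146 + N*Z)
(-63842/49953)/v(o(16, 10), -189) = (-63842/49953)/(146 - 189*√(10² + 16²)) = (-63842*1/49953)/(146 - 189*√(100 + 256)) = -63842/(49953*(146 - 378*√89))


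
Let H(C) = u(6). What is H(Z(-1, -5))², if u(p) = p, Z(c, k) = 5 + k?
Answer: 36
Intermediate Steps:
H(C) = 6
H(Z(-1, -5))² = 6² = 36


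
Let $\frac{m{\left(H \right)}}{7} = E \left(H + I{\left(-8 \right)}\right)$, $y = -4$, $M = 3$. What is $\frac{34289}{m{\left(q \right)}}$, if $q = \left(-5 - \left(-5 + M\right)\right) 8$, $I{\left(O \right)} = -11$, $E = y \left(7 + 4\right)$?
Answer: $\frac{34289}{10780} \approx 3.1808$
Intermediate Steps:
$E = -44$ ($E = - 4 \left(7 + 4\right) = \left(-4\right) 11 = -44$)
$q = -24$ ($q = \left(-5 + \left(5 - 3\right)\right) 8 = \left(-5 + 2\right) 8 = \left(-3\right) 8 = -24$)
$m{\left(H \right)} = 3388 - 308 H$ ($m{\left(H \right)} = 7 \left(- 44 \left(H - 11\right)\right) = 7 \left(- 44 \left(-11 + H\right)\right) = 7 \left(484 - 44 H\right) = 3388 - 308 H$)
$\frac{34289}{m{\left(q \right)}} = \frac{34289}{3388 - -7392} = \frac{34289}{3388 + 7392} = \frac{34289}{10780}$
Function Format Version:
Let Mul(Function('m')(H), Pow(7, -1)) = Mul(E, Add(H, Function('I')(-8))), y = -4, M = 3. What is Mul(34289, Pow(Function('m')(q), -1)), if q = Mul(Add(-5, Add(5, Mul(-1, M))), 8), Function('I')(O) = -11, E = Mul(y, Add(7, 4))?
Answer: Rational(34289, 10780) ≈ 3.1808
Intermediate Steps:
E = -44 (E = Mul(-4, Add(7, 4)) = Mul(-4, 11) = -44)
q = -24 (q = Mul(Add(-5, Add(5, Mul(-1, 3))), 8) = Mul(Add(-5, Add(5, -3)), 8) = Mul(Add(-5, 2), 8) = Mul(-3, 8) = -24)
Function('m')(H) = Add(3388, Mul(-308, H)) (Function('m')(H) = Mul(7, Mul(-44, Add(H, -11))) = Mul(7, Mul(-44, Add(-11, H))) = Mul(7, Add(484, Mul(-44, H))) = Add(3388, Mul(-308, H)))
Mul(34289, Pow(Function('m')(q), -1)) = Mul(34289, Pow(Add(3388, Mul(-308, -24)), -1)) = Mul(34289, Pow(Add(3388, 7392), -1)) = Mul(34289, Pow(10780, -1)) = Mul(34289, Rational(1, 10780)) = Rational(34289, 10780)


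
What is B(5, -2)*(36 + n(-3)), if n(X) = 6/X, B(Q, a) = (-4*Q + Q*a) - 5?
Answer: -1190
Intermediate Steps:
B(Q, a) = -5 - 4*Q + Q*a
B(5, -2)*(36 + n(-3)) = (-5 - 4*5 + 5*(-2))*(36 + 6/(-3)) = (-5 - 20 - 10)*(36 + 6*(-1/3)) = -35*(36 - 2) = -35*34 = -1190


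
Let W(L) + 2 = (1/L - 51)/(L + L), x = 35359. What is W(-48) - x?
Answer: -162941039/4608 ≈ -35360.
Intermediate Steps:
W(L) = -2 + (-51 + 1/L)/(2*L) (W(L) = -2 + (1/L - 51)/(L + L) = -2 + (-51 + 1/L)/((2*L)) = -2 + (-51 + 1/L)*(1/(2*L)) = -2 + (-51 + 1/L)/(2*L))
W(-48) - x = (-2 + (½)/(-48)² - 51/2/(-48)) - 1*35359 = (-2 + (½)*(1/2304) - 51/2*(-1/48)) - 35359 = (-2 + 1/4608 + 17/32) - 35359 = -6767/4608 - 35359 = -162941039/4608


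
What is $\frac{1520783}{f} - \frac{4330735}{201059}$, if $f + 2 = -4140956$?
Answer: $- \frac{18239158853327}{832576874522} \approx -21.907$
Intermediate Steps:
$f = -4140958$ ($f = -2 - 4140956 = -4140958$)
$\frac{1520783}{f} - \frac{4330735}{201059} = \frac{1520783}{-4140958} - \frac{4330735}{201059} = 1520783 \left(- \frac{1}{4140958}\right) - \frac{4330735}{201059} = - \frac{1520783}{4140958} - \frac{4330735}{201059} = - \frac{18239158853327}{832576874522}$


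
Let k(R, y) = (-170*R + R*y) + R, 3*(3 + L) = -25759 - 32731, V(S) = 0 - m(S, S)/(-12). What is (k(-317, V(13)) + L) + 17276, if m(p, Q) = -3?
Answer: 617143/12 ≈ 51429.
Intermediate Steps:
V(S) = -¼ (V(S) = 0 - (-3)/(-12) = 0 - (-3)*(-1)/12 = 0 - 1*¼ = 0 - ¼ = -¼)
L = -58499/3 (L = -3 + (-25759 - 32731)/3 = -3 + (⅓)*(-58490) = -3 - 58490/3 = -58499/3 ≈ -19500.)
k(R, y) = -169*R + R*y
(k(-317, V(13)) + L) + 17276 = (-317*(-169 - ¼) - 58499/3) + 17276 = (-317*(-677/4) - 58499/3) + 17276 = (214609/4 - 58499/3) + 17276 = 409831/12 + 17276 = 617143/12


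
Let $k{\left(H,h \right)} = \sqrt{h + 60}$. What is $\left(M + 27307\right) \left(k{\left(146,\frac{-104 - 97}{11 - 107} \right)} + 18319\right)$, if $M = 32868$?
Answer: $1102345825 + \frac{60175 \sqrt{3974}}{8} \approx 1.1028 \cdot 10^{9}$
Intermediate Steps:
$k{\left(H,h \right)} = \sqrt{60 + h}$
$\left(M + 27307\right) \left(k{\left(146,\frac{-104 - 97}{11 - 107} \right)} + 18319\right) = \left(32868 + 27307\right) \left(\sqrt{60 + \frac{-104 - 97}{11 - 107}} + 18319\right) = 60175 \left(\sqrt{60 - \frac{201}{-96}} + 18319\right) = 60175 \left(\sqrt{60 - - \frac{67}{32}} + 18319\right) = 60175 \left(\sqrt{60 + \frac{67}{32}} + 18319\right) = 60175 \left(\sqrt{\frac{1987}{32}} + 18319\right) = 60175 \left(\frac{\sqrt{3974}}{8} + 18319\right) = 60175 \left(18319 + \frac{\sqrt{3974}}{8}\right) = 1102345825 + \frac{60175 \sqrt{3974}}{8}$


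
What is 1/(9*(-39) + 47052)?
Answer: 1/46701 ≈ 2.1413e-5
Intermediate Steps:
1/(9*(-39) + 47052) = 1/(-351 + 47052) = 1/46701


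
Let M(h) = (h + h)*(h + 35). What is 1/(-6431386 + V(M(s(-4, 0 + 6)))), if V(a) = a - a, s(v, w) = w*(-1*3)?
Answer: -1/6431386 ≈ -1.5549e-7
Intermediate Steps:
s(v, w) = -3*w (s(v, w) = w*(-3) = -3*w)
M(h) = 2*h*(35 + h) (M(h) = (2*h)*(35 + h) = 2*h*(35 + h))
V(a) = 0
1/(-6431386 + V(M(s(-4, 0 + 6)))) = 1/(-6431386 + 0) = 1/(-6431386) = -1/6431386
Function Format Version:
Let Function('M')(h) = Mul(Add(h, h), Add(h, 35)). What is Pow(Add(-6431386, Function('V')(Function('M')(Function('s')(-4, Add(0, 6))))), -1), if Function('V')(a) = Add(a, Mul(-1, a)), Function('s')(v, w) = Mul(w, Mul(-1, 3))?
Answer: Rational(-1, 6431386) ≈ -1.5549e-7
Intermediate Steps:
Function('s')(v, w) = Mul(-3, w) (Function('s')(v, w) = Mul(w, -3) = Mul(-3, w))
Function('M')(h) = Mul(2, h, Add(35, h)) (Function('M')(h) = Mul(Mul(2, h), Add(35, h)) = Mul(2, h, Add(35, h)))
Function('V')(a) = 0
Pow(Add(-6431386, Function('V')(Function('M')(Function('s')(-4, Add(0, 6))))), -1) = Pow(Add(-6431386, 0), -1) = Pow(-6431386, -1) = Rational(-1, 6431386)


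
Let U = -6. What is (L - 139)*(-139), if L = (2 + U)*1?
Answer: 19877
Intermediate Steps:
L = -4 (L = (2 - 6)*1 = -4*1 = -4)
(L - 139)*(-139) = (-4 - 139)*(-139) = -143*(-139) = 19877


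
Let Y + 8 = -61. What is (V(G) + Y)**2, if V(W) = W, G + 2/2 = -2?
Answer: 5184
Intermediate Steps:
G = -3 (G = -1 - 2 = -3)
Y = -69 (Y = -8 - 61 = -69)
(V(G) + Y)**2 = (-3 - 69)**2 = (-72)**2 = 5184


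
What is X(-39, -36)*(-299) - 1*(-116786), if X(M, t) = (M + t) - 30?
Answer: 148181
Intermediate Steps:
X(M, t) = -30 + M + t
X(-39, -36)*(-299) - 1*(-116786) = (-30 - 39 - 36)*(-299) - 1*(-116786) = -105*(-299) + 116786 = 31395 + 116786 = 148181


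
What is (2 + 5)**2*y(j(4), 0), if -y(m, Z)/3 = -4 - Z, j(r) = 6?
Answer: 588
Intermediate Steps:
y(m, Z) = 12 + 3*Z (y(m, Z) = -3*(-4 - Z) = 12 + 3*Z)
(2 + 5)**2*y(j(4), 0) = (2 + 5)**2*(12 + 3*0) = 7**2*(12 + 0) = 49*12 = 588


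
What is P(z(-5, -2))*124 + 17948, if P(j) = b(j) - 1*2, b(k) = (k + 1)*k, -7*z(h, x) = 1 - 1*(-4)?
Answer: 866060/49 ≈ 17675.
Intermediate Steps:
z(h, x) = -5/7 (z(h, x) = -(1 - 1*(-4))/7 = -(1 + 4)/7 = -⅐*5 = -5/7)
b(k) = k*(1 + k) (b(k) = (1 + k)*k = k*(1 + k))
P(j) = -2 + j*(1 + j) (P(j) = j*(1 + j) - 1*2 = j*(1 + j) - 2 = -2 + j*(1 + j))
P(z(-5, -2))*124 + 17948 = (-2 - 5*(1 - 5/7)/7)*124 + 17948 = (-2 - 5/7*2/7)*124 + 17948 = (-2 - 10/49)*124 + 17948 = -108/49*124 + 17948 = -13392/49 + 17948 = 866060/49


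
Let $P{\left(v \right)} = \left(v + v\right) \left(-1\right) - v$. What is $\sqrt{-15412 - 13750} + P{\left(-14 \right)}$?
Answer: $42 + i \sqrt{29162} \approx 42.0 + 170.77 i$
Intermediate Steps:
$P{\left(v \right)} = - 3 v$ ($P{\left(v \right)} = 2 v \left(-1\right) - v = - 2 v - v = - 3 v$)
$\sqrt{-15412 - 13750} + P{\left(-14 \right)} = \sqrt{-15412 - 13750} - -42 = \sqrt{-29162} + 42 = i \sqrt{29162} + 42 = 42 + i \sqrt{29162}$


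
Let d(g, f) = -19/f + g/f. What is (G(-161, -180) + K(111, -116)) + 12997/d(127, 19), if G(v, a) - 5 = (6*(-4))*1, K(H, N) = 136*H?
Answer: 1875259/108 ≈ 17364.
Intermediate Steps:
G(v, a) = -19 (G(v, a) = 5 + (6*(-4))*1 = 5 - 24*1 = 5 - 24 = -19)
(G(-161, -180) + K(111, -116)) + 12997/d(127, 19) = (-19 + 136*111) + 12997/(((-19 + 127)/19)) = (-19 + 15096) + 12997/(((1/19)*108)) = 15077 + 12997/(108/19) = 15077 + 12997*(19/108) = 15077 + 246943/108 = 1875259/108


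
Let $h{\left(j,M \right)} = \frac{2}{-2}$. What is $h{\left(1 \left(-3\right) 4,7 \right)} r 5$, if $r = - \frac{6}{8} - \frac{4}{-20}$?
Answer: $\frac{11}{4} \approx 2.75$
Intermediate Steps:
$h{\left(j,M \right)} = -1$ ($h{\left(j,M \right)} = 2 \left(- \frac{1}{2}\right) = -1$)
$r = - \frac{11}{20}$ ($r = \left(-6\right) \frac{1}{8} - - \frac{1}{5} = - \frac{3}{4} + \frac{1}{5} = - \frac{11}{20} \approx -0.55$)
$h{\left(1 \left(-3\right) 4,7 \right)} r 5 = \left(-1\right) \left(- \frac{11}{20}\right) 5 = \frac{11}{20} \cdot 5 = \frac{11}{4}$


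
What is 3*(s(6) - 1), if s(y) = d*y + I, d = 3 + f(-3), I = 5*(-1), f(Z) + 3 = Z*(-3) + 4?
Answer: 216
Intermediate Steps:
f(Z) = 1 - 3*Z (f(Z) = -3 + (Z*(-3) + 4) = -3 + (-3*Z + 4) = -3 + (4 - 3*Z) = 1 - 3*Z)
I = -5
d = 13 (d = 3 + (1 - 3*(-3)) = 3 + (1 + 9) = 3 + 10 = 13)
s(y) = -5 + 13*y (s(y) = 13*y - 5 = -5 + 13*y)
3*(s(6) - 1) = 3*((-5 + 13*6) - 1) = 3*((-5 + 78) - 1) = 3*(73 - 1) = 3*72 = 216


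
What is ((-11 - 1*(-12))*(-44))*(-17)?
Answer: 748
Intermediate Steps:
((-11 - 1*(-12))*(-44))*(-17) = ((-11 + 12)*(-44))*(-17) = (1*(-44))*(-17) = -44*(-17) = 748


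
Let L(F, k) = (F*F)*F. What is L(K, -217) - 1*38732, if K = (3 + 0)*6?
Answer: -32900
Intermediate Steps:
K = 18 (K = 3*6 = 18)
L(F, k) = F³ (L(F, k) = F²*F = F³)
L(K, -217) - 1*38732 = 18³ - 1*38732 = 5832 - 38732 = -32900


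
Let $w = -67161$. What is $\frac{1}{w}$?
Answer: $- \frac{1}{67161} \approx -1.489 \cdot 10^{-5}$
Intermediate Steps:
$\frac{1}{w} = \frac{1}{-67161} = - \frac{1}{67161}$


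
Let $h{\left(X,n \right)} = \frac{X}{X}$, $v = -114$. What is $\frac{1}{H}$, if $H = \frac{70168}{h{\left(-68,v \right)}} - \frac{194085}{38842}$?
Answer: $\frac{38842}{2725271371} \approx 1.4253 \cdot 10^{-5}$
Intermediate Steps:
$h{\left(X,n \right)} = 1$
$H = \frac{2725271371}{38842}$ ($H = \frac{70168}{1} - \frac{194085}{38842} = 70168 \cdot 1 - \frac{194085}{38842} = 70168 - \frac{194085}{38842} = \frac{2725271371}{38842} \approx 70163.0$)
$\frac{1}{H} = \frac{1}{\frac{2725271371}{38842}} = \frac{38842}{2725271371}$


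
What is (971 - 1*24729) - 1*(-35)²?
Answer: -24983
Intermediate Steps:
(971 - 1*24729) - 1*(-35)² = (971 - 24729) - 1*1225 = -23758 - 1225 = -24983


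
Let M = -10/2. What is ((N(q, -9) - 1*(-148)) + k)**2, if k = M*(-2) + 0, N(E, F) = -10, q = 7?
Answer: 21904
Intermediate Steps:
M = -5 (M = -10*1/2 = -5)
k = 10 (k = -5*(-2) + 0 = 10 + 0 = 10)
((N(q, -9) - 1*(-148)) + k)**2 = ((-10 - 1*(-148)) + 10)**2 = ((-10 + 148) + 10)**2 = (138 + 10)**2 = 148**2 = 21904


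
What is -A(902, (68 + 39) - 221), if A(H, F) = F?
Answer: 114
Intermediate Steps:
-A(902, (68 + 39) - 221) = -((68 + 39) - 221) = -(107 - 221) = -1*(-114) = 114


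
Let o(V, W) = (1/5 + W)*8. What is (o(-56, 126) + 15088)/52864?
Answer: 10061/33040 ≈ 0.30451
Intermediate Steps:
o(V, W) = 8/5 + 8*W (o(V, W) = (1/5 + W)*8 = 8/5 + 8*W)
(o(-56, 126) + 15088)/52864 = ((8/5 + 8*126) + 15088)/52864 = ((8/5 + 1008) + 15088)*(1/52864) = (5048/5 + 15088)*(1/52864) = (80488/5)*(1/52864) = 10061/33040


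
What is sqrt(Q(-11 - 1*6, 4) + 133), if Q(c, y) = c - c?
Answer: sqrt(133) ≈ 11.533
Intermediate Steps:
Q(c, y) = 0
sqrt(Q(-11 - 1*6, 4) + 133) = sqrt(0 + 133) = sqrt(133)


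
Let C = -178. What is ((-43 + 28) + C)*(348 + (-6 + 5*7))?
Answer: -72761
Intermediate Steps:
((-43 + 28) + C)*(348 + (-6 + 5*7)) = ((-43 + 28) - 178)*(348 + (-6 + 5*7)) = (-15 - 178)*(348 + (-6 + 35)) = -193*(348 + 29) = -193*377 = -72761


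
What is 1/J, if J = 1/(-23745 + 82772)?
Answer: 59027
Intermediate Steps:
J = 1/59027 ≈ 1.6941e-5
1/J = 1/(1/59027) = 59027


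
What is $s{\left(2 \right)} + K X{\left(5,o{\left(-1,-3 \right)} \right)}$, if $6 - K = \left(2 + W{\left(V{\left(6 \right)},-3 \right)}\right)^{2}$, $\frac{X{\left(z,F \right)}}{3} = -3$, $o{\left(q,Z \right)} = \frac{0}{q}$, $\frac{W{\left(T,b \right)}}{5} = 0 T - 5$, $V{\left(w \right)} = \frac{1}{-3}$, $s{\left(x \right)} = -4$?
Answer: $4703$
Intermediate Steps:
$V{\left(w \right)} = - \frac{1}{3}$
$W{\left(T,b \right)} = -25$ ($W{\left(T,b \right)} = 5 \left(0 T - 5\right) = 5 \left(0 - 5\right) = 5 \left(-5\right) = -25$)
$o{\left(q,Z \right)} = 0$
$X{\left(z,F \right)} = -9$ ($X{\left(z,F \right)} = 3 \left(-3\right) = -9$)
$K = -523$ ($K = 6 - \left(2 - 25\right)^{2} = 6 - \left(-23\right)^{2} = 6 - 529 = -523$)
$s{\left(2 \right)} + K X{\left(5,o{\left(-1,-3 \right)} \right)} = -4 - -4707 = -4 + 4707 = 4703$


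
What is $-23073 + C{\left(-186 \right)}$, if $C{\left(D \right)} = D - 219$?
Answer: $-23478$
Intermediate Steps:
$C{\left(D \right)} = -219 + D$
$-23073 + C{\left(-186 \right)} = -23073 - 405 = -23478$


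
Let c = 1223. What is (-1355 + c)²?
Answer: 17424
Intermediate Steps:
(-1355 + c)² = (-1355 + 1223)² = (-132)² = 17424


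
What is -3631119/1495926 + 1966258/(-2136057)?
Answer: -56601341919/16906789438 ≈ -3.3478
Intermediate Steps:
-3631119/1495926 + 1966258/(-2136057) = -3631119*1/1495926 + 1966258*(-1/2136057) = -1210373/498642 - 280894/305151 = -56601341919/16906789438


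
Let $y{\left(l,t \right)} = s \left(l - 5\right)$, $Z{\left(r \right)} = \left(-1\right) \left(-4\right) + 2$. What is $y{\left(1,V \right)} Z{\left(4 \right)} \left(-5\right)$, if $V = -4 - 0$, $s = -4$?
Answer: $-480$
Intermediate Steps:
$V = -4$ ($V = -4 + 0 = -4$)
$Z{\left(r \right)} = 6$ ($Z{\left(r \right)} = 4 + 2 = 6$)
$y{\left(l,t \right)} = 20 - 4 l$ ($y{\left(l,t \right)} = - 4 \left(l - 5\right) = - 4 \left(-5 + l\right) = 20 - 4 l$)
$y{\left(1,V \right)} Z{\left(4 \right)} \left(-5\right) = \left(20 - 4\right) 6 \left(-5\right) = 16 \cdot 6 \left(-5\right) = 96 \left(-5\right) = -480$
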